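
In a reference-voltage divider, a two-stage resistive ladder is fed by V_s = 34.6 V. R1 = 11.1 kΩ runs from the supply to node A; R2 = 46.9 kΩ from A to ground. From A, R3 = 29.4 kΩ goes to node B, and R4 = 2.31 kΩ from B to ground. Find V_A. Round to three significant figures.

Looking into the second stage from A: R3 + R4 = 31.71 kΩ appears in parallel with R2.
Effective lower resistance at A: R2 ‖ 31.71 = 18.92 kΩ.
V_A = 34.6 × 18.92/(11.1 + 18.92) = 21.81 V.

V_A ≈ 21.8 V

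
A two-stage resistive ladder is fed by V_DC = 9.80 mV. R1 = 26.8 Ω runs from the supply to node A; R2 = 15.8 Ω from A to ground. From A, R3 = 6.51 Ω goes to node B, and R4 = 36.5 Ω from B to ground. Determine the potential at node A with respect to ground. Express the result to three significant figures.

V_A ≈ 2.95 mV

Looking into the second stage from A: R3 + R4 = 43.01 Ω appears in parallel with R2.
Effective lower resistance at A: R2 ‖ 43.01 = 11.56 Ω.
So V_A = 9.80 × 0.3013 = 2.952 mV.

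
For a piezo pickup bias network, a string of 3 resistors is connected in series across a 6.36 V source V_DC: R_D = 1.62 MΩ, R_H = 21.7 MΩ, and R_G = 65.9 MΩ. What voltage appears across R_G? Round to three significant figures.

Total series resistance ΣR = 1.62 + 21.7 + 65.9 = 89.22 MΩ.
V = V_DC · R/ΣR = 6.36 × 0.7386 = 4.698 V.

V ≈ 4.70 V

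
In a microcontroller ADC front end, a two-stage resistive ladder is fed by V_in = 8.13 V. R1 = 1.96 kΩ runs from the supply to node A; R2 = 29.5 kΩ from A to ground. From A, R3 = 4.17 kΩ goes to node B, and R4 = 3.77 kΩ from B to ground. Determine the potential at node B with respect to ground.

V_B ≈ 2.94 V

Node A sees R2 in parallel with the series input of stage 2, R3 + R4 = 7.940 kΩ.
R2 ‖ (R3+R4) = 6.256 kΩ.
So V_A = 8.13 × 0.7614 = 6.191 V.
Then the unloaded second divider: V_B = V_A × R4/(R3+R4) = 6.191 × 0.4748 = 2.939 V.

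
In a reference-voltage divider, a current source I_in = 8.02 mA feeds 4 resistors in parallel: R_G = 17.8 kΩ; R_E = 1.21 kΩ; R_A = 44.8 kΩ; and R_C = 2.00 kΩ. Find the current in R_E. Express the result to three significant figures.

I ≈ 4.72 mA

ΣG = 1/17.8 + 1/1.21 + 1/44.8 + 1/2.00 = 1.405.
Current divider: I(R_E) = I_in · G_k/ΣG = 8.02 × (0.8264/1.405) = 8.02 × 0.5882 = 4.718 mA.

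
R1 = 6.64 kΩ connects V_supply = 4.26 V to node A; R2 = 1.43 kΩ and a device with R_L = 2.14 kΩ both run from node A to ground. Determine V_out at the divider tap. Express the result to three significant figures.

V_out ≈ 0.487 V

First combine the lower leg with the load: R2 ‖ R_L = 0.8572 kΩ.
Then V_out = V_supply · R2'/(R1 + R2') = 4.26 × 0.8572/7.497 = 0.4871 V.
(Unloaded it would be 0.755 V; the load pulls it down.)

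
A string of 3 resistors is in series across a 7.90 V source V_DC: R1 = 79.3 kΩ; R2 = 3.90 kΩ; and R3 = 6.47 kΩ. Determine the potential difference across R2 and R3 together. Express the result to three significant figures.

Series total: ΣR = 79.3 + 3.90 + 6.47 = 89.67 kΩ.
R_{R2..R3} = 3.90 + 6.47 = 10.37 kΩ.
By the voltage-divider rule, V = 7.90 × 10.37/89.67 = 0.9136 V.

V ≈ 0.914 V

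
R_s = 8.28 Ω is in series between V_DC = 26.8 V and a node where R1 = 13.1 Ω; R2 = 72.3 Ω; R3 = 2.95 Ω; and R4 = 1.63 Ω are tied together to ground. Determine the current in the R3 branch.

Equivalent of the parallel group: R_p = 0.9591 Ω.
Node voltage V_A = V_DC · R_p/(R_s + R_p) = 26.8 × 0.1038 = 2.782 V.
I(R3) = V_A / R3 = 2.782/2.95 = 0.9431 A.

I ≈ 0.943 A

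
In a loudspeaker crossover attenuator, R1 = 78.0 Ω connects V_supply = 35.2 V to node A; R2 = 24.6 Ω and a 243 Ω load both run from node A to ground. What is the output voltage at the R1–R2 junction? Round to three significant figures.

V_out ≈ 7.84 V

The load sits in parallel with R2, giving an effective lower resistance R2' = R2·R_L/(R2+R_L) = 22.34 Ω.
Now apply the divider: V_out = 35.2 × 0.2226 = 7.837 V.
(Unloaded it would be 8.44 V; the load pulls it down.)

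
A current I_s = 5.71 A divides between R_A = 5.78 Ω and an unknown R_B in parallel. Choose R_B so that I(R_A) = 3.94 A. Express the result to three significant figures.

R_B ≈ 12.9 Ω

In a two-way split, I_A/I_s = R_B/(R_A + R_B).
With f = 0.6900, R_B = R_A · f/(1−f) = 5.78 × 2.226 = 12.87 Ω.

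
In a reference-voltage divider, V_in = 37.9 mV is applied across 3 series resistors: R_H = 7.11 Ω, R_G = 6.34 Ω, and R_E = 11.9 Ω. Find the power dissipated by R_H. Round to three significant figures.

P ≈ 15.9 µW

ΣR = 25.35 Ω → I = 37.9/25.35 = 1.495 mA.
P(R_H) = I²·R_H = (1.495)² × 7.11 = 15.89 µW.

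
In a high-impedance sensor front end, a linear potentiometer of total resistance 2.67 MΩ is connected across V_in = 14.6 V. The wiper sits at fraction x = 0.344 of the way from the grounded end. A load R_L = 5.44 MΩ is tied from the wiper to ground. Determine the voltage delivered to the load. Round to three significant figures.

Lower segment x·R_p = 0.9185 MΩ; upper segment (1−x)·R_p = 1.752 MΩ.
Lower segment in parallel with the load: 0.9185 ‖ 5.44 = 0.7858 MΩ.
Then V_out = V_in · 0.7858/(1.752 + 0.7858) = 4.522 V.

V_out ≈ 4.52 V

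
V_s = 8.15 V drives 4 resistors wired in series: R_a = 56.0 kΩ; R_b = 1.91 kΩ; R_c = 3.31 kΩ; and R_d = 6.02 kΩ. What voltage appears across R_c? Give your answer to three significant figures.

ΣR = 56.0 + 1.91 + 3.31 + 6.02 = 67.24 kΩ.
By the voltage-divider rule, V = 8.15 × 3.310/67.24 = 0.4012 V.

V ≈ 0.401 V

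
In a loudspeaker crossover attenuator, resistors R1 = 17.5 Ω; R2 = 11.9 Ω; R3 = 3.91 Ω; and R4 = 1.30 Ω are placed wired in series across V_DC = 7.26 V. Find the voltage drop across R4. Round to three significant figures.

Total series resistance ΣR = 17.5 + 11.9 + 3.91 + 1.30 = 34.61 Ω.
Voltage divider: V = V_DC · (1.300 / 34.61) = 7.26 × 0.03756 = 0.2727 V.

V ≈ 0.273 V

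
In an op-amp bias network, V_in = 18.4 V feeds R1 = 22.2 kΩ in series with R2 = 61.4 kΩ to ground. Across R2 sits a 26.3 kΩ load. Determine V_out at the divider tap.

First combine the lower leg with the load: R2 ‖ R_L = 18.41 kΩ.
Now apply the divider: V_out = 18.4 × 0.4534 = 8.342 V.

V_out ≈ 8.34 V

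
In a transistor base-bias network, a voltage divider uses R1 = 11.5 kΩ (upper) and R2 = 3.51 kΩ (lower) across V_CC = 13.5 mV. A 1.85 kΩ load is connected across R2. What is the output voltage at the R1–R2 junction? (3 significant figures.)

V_out ≈ 1.29 mV

First combine the lower leg with the load: R2 ‖ R_L = 1.211 kΩ.
Now apply the divider: V_out = 13.5 × 0.09531 = 1.287 mV.
(Unloaded it would be 3.16 mV; the load pulls it down.)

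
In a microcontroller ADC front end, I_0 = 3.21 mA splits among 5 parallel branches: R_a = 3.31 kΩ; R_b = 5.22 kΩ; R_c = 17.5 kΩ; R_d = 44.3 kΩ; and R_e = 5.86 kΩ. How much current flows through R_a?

ΣG = 1/3.31 + 1/5.22 + 1/17.5 + 1/44.3 + 1/5.86 = 0.7441.
By the current-divider rule, I = I_0 · G_k/ΣG = 3.21 × 0.4060 = 1.303 mA.

I ≈ 1.30 mA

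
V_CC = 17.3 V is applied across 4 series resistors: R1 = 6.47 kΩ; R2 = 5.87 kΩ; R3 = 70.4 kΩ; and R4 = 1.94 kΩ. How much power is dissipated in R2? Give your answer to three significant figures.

ΣR = 84.68 kΩ → I = 17.3/84.68 = 0.2043 mA.
P = I²R = 0.04174 × 5.87 = 0.2450 mW.

P ≈ 0.245 mW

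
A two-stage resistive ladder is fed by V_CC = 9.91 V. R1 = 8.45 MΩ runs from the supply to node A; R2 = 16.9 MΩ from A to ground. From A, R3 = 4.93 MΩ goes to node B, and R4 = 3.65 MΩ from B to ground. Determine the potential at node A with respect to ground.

Looking into the second stage from A: R3 + R4 = 8.580 MΩ appears in parallel with R2.
Effective lower resistance at A: R2 ‖ 8.580 = 5.691 MΩ.
V_A = 9.91 × 5.691/(8.45 + 5.691) = 3.988 V.

V_A ≈ 3.99 V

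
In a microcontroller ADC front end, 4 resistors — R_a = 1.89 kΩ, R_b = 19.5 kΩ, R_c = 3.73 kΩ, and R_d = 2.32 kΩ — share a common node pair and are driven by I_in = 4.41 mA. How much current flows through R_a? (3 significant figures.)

I ≈ 1.82 mA

Total conductance ΣG = 1/1.89 + 1/19.5 + 1/3.73 + 1/2.32 = 1.280 (units of 1/kΩ).
Current divider: I(R_a) = I_in · G_k/ΣG = 4.41 × (0.5291/1.280) = 4.41 × 0.4135 = 1.824 mA.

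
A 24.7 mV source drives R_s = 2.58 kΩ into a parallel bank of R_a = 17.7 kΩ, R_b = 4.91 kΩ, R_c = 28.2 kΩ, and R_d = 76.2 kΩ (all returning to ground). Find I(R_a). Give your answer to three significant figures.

Parallel bank: R_p = 1/(1/17.7 + 1/4.91 + 1/28.2 + 1/76.2) = 3.239 kΩ.
V_A by voltage divider: V_A = 24.7 × 3.239/(2.58 + 3.239) = 13.75 mV.
Branch current I = V_A/R_a = 13.75/17.7 = 0.7767 µA.

I ≈ 0.777 µA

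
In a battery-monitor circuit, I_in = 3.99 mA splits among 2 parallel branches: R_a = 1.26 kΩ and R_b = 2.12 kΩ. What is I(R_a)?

I ≈ 2.50 mA

Two-branch current divider: I_k = I_in · R_other/(R_1 + R_2).
I(R_a) = 3.99 × 2.12/(1.26 + 2.12) = 3.99 × 0.6272 = 2.503 mA.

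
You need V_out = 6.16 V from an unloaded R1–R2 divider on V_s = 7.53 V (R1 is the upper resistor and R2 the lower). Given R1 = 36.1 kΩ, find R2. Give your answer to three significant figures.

Required fraction k = V_out/V_s = 0.8181.
So R2 = R1 · V_out/(V_s − V_out) = 36.1 × 6.16/(7.53 − 6.16) = 36.1 × 4.496 = 162.3 kΩ.

R2 ≈ 162 kΩ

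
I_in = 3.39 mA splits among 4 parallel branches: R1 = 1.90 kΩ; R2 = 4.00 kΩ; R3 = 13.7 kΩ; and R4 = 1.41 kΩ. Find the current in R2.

Conductances: ΣG = 1/1.90 + 1/4.00 + 1/13.7 + 1/1.41 = 1.559 (1/kΩ).
By the current-divider rule, I = I_in · G_k/ΣG = 3.39 × 0.1604 = 0.5438 mA.

I ≈ 0.544 mA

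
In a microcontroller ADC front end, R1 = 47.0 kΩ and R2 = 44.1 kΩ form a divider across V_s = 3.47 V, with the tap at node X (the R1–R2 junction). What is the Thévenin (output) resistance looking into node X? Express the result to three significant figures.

With V_s suppressed (replaced by a short), R_th = R1 ‖ R2 = (47.00 × 44.1)/(47.00 + 44.1) = 22.75 kΩ.

R_th ≈ 22.8 kΩ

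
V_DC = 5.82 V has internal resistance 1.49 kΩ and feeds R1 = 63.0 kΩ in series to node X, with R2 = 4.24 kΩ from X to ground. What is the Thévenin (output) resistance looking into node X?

R_th ≈ 3.98 kΩ

R1' = 1.49 + 63.0 = 64.49 kΩ (source resistance + R1).
With V_DC suppressed (replaced by a short), R_th = R1' ‖ R2 = (64.49 × 4.24)/(64.49 + 4.24) = 3.978 kΩ.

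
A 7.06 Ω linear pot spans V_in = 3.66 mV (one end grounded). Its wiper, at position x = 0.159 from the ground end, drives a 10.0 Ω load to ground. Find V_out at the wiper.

The pot divides into 5.937 Ω above the wiper and 1.123 Ω below.
Lower segment in parallel with the load: 1.123 ‖ 10.0 = 1.009 Ω.
Then V_out = V_in · 1.009/(5.937 + 1.009) = 0.5317 mV.
(Unloaded: V_out = x·V_in = 0.582 mV.)

V_out ≈ 0.532 mV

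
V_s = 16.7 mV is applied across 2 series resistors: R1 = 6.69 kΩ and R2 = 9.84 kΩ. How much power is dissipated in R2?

P ≈ 10.0 nW

Series current I = V_s/ΣR = 16.7/16.53 = 1.010 µA.
P = I²R = 1.021 × 9.84 = 10.04 nW.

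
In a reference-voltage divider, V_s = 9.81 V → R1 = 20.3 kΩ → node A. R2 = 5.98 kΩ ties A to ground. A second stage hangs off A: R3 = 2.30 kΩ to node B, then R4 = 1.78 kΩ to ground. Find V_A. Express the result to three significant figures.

V_A ≈ 1.05 V

The second stage (R3 + R4 = 4.080 kΩ) loads node A in parallel with R2.
Effective lower resistance at A: R2 ‖ 4.080 = 2.425 kΩ.
So V_A = 9.81 × 0.1067 = 1.047 V.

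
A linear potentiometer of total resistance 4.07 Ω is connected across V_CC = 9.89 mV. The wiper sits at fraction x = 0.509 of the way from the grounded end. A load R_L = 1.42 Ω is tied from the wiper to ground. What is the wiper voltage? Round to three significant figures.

V_out ≈ 2.93 mV

Split the track: R_lower = x·R_p = 2.072 Ω, R_upper = (1−x)·R_p = 1.998 Ω.
Lower segment in parallel with the load: 2.072 ‖ 1.42 = 0.8425 Ω.
Loaded-divider output: V_out = 9.89 × 0.2966 = 2.933 mV.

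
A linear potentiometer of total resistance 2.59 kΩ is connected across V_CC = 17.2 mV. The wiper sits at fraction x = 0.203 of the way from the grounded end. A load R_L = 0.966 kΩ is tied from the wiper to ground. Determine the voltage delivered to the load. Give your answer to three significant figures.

Split the track: R_lower = x·R_p = 0.5258 kΩ, R_upper = (1−x)·R_p = 2.064 kΩ.
Lower segment in parallel with the load: 0.5258 ‖ 0.966 = 0.3405 kΩ.
Then V_out = V_CC · 0.3405/(2.064 + 0.3405) = 2.435 mV.
(Unloaded: V_out = x·V_CC = 3.49 mV.)

V_out ≈ 2.44 mV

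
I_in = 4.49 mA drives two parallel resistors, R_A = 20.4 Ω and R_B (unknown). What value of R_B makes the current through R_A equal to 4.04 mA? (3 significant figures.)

Two-branch current divider: I_A = I_in · R_B/(R_A + R_B).
With f = 0.8998, R_B = R_A · f/(1−f) = 20.4 × 8.978 = 183.1 Ω.

R_B ≈ 183 Ω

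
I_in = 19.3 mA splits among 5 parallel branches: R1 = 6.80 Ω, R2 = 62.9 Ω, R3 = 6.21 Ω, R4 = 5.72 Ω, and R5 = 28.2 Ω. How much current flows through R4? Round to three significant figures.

Conductances: ΣG = 1/6.80 + 1/62.9 + 1/6.21 + 1/5.72 + 1/28.2 = 0.5343 (1/Ω).
By the current-divider rule, I = I_in · G_k/ΣG = 19.3 × 0.3272 = 6.315 mA.

I ≈ 6.32 mA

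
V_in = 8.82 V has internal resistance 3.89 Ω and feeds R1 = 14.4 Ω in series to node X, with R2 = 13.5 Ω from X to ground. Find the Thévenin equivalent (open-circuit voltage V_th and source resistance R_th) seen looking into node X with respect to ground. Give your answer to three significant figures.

R1' = 3.89 + 14.4 = 18.29 Ω (source resistance + R1).
Open-circuit (no load on X): V_th = V_in · R2/(R1' + R2) = 8.82 × 13.5/(18.29 + 13.5) = 3.746 V.
Zeroing V_in shorts the top of R1' to ground, so R_th = R1' ‖ R2 = 7.767 Ω.

V_th ≈ 3.75 V, R_th ≈ 7.77 Ω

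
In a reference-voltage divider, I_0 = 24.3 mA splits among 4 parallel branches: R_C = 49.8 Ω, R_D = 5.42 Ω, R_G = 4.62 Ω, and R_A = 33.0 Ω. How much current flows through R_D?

I ≈ 9.93 mA

Total conductance ΣG = 1/49.8 + 1/5.42 + 1/4.62 + 1/33.0 = 0.4513 (units of 1/Ω).
Current divider: I(R_D) = I_0 · G_k/ΣG = 24.3 × (0.1845/0.4513) = 24.3 × 0.4088 = 9.934 mA.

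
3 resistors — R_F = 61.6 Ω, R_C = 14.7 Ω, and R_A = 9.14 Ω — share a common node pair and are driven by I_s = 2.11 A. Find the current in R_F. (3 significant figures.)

I ≈ 0.177 A

Conductances: ΣG = 1/61.6 + 1/14.7 + 1/9.14 = 0.1937 (1/Ω).
R_F takes the fraction G_k/ΣG = 0.01623/0.1937 = 0.08382, so I = 2.11 × 0.08382 = 0.1769 A.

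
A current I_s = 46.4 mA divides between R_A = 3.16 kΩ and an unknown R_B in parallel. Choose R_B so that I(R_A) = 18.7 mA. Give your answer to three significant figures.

The fraction through R_A equals R_B/(R_A+R_B).
18.7/46.4 = R_B/(R_A + R_B) → R_B = R_A · (0.4030)/(1 − 0.4030) = 3.16 × 0.6751 = 2.133 kΩ.

R_B ≈ 2.13 kΩ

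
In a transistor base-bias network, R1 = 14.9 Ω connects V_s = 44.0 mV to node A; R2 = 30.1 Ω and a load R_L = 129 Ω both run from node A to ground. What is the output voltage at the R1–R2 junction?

The load sits in parallel with R2, giving an effective lower resistance R2' = R2·R_L/(R2+R_L) = 24.41 Ω.
Now apply the divider: V_out = 44.0 × 0.6209 = 27.32 mV.

V_out ≈ 27.3 mV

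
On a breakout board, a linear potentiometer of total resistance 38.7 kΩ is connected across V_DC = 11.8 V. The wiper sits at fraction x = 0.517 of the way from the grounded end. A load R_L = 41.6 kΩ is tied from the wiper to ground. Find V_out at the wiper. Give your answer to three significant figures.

Split the track: R_lower = x·R_p = 20.01 kΩ, R_upper = (1−x)·R_p = 18.69 kΩ.
(x·R_p) ‖ R_L = 13.51 kΩ.
Loaded-divider output: V_out = 11.8 × 0.4195 = 4.951 V.
(Unloaded: V_out = x·V_DC = 6.10 V.)

V_out ≈ 4.95 V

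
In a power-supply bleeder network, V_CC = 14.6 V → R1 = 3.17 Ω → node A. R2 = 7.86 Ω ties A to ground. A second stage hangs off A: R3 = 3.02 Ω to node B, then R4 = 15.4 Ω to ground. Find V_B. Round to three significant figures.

V_B ≈ 7.75 V

The second stage (R3 + R4 = 18.42 Ω) loads node A in parallel with R2.
Effective lower resistance at A: R2 ‖ 18.42 = 5.509 Ω.
First divider: V_A = V_CC · 5.509/(3.17 + 5.509) = 9.267 V.
Stage 2 is unloaded, so V_B = V_A · R4/(R3+R4) = 9.267 × 15.4/18.42 = 7.748 V.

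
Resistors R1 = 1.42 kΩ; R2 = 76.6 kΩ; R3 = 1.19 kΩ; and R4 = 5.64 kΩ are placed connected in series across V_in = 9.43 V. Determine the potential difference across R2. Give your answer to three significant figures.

V ≈ 8.51 V

Total series resistance ΣR = 1.42 + 76.6 + 1.19 + 5.64 = 84.85 kΩ.
By the voltage-divider rule, V = 9.43 × 76.60/84.85 = 8.513 V.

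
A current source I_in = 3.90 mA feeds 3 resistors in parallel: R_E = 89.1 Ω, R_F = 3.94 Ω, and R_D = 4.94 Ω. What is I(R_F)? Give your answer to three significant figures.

ΣG = 1/89.1 + 1/3.94 + 1/4.94 = 0.4675.
R_F takes the fraction G_k/ΣG = 0.2538/0.4675 = 0.5429, so I = 3.90 × 0.5429 = 2.118 mA.

I ≈ 2.12 mA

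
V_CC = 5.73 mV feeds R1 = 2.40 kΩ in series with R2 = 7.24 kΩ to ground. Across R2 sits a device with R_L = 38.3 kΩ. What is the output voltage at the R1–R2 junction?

The load sits in parallel with R2, giving an effective lower resistance R2' = R2·R_L/(R2+R_L) = 6.089 kΩ.
Then V_out = V_CC · R2'/(R1 + R2') = 5.73 × 6.089/8.489 = 4.110 mV.
(Unloaded it would be 4.30 mV; the load pulls it down.)

V_out ≈ 4.11 mV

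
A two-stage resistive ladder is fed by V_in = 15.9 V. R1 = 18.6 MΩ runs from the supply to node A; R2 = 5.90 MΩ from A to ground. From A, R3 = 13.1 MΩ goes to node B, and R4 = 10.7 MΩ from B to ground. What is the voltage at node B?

V_B ≈ 1.45 V

Looking into the second stage from A: R3 + R4 = 23.80 MΩ appears in parallel with R2.
R2 ‖ (R3+R4) = 4.728 MΩ.
So V_A = 15.9 × 0.2027 = 3.223 V.
Then the unloaded second divider: V_B = V_A × R4/(R3+R4) = 3.223 × 0.4496 = 1.449 V.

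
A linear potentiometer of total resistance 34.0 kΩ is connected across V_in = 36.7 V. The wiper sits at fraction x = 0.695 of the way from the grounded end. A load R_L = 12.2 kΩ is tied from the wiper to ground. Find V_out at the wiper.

V_out ≈ 16.0 V

Split the track: R_lower = x·R_p = 23.63 kΩ, R_upper = (1−x)·R_p = 10.37 kΩ.
R_L loads the lower segment: effective lower R = 8.046 kΩ.
Loaded-divider output: V_out = 36.7 × 0.4369 = 16.03 V.
(Unloaded: V_out = x·V_in = 25.5 V.)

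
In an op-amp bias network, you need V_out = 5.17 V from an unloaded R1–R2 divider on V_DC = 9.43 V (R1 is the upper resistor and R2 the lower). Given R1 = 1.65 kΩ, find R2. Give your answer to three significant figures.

The divider ratio is R2/(R1+R2) = 5.17/9.43 = 0.5483.
R2 = R1 · 0.5483/(1 − 0.5483) = 2.002 kΩ.

R2 ≈ 2.00 kΩ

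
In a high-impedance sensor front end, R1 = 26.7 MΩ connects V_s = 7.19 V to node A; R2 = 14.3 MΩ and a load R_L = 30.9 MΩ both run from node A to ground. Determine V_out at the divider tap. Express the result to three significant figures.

V_out ≈ 1.93 V

The load sits in parallel with R2, giving an effective lower resistance R2' = R2·R_L/(R2+R_L) = 9.776 MΩ.
Voltage divider with the loaded lower leg: V_out = 7.19 × 9.776/(26.7 + 9.776) = 7.19 × 0.2680 = 1.927 V.
(Unloaded it would be 2.51 V; the load pulls it down.)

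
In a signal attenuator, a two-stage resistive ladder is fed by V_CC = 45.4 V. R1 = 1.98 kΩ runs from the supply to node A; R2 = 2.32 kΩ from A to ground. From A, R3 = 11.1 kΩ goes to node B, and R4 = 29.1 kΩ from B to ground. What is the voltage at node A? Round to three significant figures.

V_A ≈ 23.9 V

Looking into the second stage from A: R3 + R4 = 40.20 kΩ appears in parallel with R2.
Effective lower resistance at A: R2 ‖ 40.20 = 2.193 kΩ.
V_A = 45.4 × 2.193/(1.98 + 2.193) = 23.86 V.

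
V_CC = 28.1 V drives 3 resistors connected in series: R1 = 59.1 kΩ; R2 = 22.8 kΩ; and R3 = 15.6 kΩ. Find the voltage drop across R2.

Series total: ΣR = 59.1 + 22.8 + 15.6 = 97.50 kΩ.
By the voltage-divider rule, V = 28.1 × 22.80/97.50 = 6.571 V.

V ≈ 6.57 V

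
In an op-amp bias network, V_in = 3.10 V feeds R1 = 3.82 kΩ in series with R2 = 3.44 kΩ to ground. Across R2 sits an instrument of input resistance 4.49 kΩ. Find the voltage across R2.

V_out ≈ 1.05 V

R2 ‖ R_L = (3.44 × 4.49)/(3.44 + 4.49) = 1.948 kΩ.
Now apply the divider: V_out = 3.10 × 0.3377 = 1.047 V.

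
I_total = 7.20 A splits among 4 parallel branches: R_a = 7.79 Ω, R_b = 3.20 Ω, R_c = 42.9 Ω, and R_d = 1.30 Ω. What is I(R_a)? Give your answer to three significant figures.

I ≈ 0.749 A

Total conductance ΣG = 1/7.79 + 1/3.20 + 1/42.9 + 1/1.30 = 1.233 (units of 1/Ω).
R_a takes the fraction G_k/ΣG = 0.1284/1.233 = 0.1041, so I = 7.20 × 0.1041 = 0.7494 A.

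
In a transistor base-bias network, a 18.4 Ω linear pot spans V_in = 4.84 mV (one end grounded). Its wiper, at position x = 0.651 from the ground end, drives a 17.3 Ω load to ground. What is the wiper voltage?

The pot divides into 6.422 Ω above the wiper and 11.98 Ω below.
(x·R_p) ‖ R_L = 7.078 Ω.
Loaded-divider output: V_out = 4.84 × 0.5243 = 2.538 mV.

V_out ≈ 2.54 mV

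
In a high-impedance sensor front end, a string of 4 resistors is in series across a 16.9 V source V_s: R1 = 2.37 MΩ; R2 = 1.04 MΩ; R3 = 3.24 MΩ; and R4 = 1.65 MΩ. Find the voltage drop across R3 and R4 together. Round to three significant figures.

Total series resistance ΣR = 2.37 + 1.04 + 3.24 + 1.65 = 8.300 MΩ.
R_{R3..R4} = 3.24 + 1.65 = 4.890 MΩ.
Voltage divider: V = V_s · (4.890 / 8.300) = 16.9 × 0.5892 = 9.957 V.

V ≈ 9.96 V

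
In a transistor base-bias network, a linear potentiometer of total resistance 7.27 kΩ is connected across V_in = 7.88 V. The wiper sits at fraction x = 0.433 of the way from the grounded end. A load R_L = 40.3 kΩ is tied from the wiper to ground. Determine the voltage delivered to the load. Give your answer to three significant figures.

The pot divides into 4.122 kΩ above the wiper and 3.148 kΩ below.
R_L loads the lower segment: effective lower R = 2.920 kΩ.
Loaded-divider output: V_out = 7.88 × 0.4146 = 3.267 V.
(Unloaded: V_out = x·V_in = 3.41 V.)

V_out ≈ 3.27 V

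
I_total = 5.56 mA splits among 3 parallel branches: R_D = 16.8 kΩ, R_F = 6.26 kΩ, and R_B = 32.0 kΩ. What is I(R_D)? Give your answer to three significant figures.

I ≈ 1.32 mA

Conductances: ΣG = 1/16.8 + 1/6.26 + 1/32.0 = 0.2505 (1/kΩ).
R_D takes the fraction G_k/ΣG = 0.05952/0.2505 = 0.2376, so I = 5.56 × 0.2376 = 1.321 mA.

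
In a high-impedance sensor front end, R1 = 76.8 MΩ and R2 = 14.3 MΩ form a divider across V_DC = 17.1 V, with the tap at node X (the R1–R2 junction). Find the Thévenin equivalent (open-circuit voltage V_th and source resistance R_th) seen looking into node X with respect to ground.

V_th ≈ 2.68 V, R_th ≈ 12.1 MΩ

With X open, the divider is unloaded: V_th = 17.1 × 14.3/91.10 = 2.684 V.
Zeroing V_DC shorts the top of R1 to ground, so R_th = R1 ‖ R2 = 12.06 MΩ.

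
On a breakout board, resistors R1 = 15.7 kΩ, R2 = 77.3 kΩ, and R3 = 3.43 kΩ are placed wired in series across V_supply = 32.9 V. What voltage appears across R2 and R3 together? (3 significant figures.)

V ≈ 27.5 V

Series total: ΣR = 15.7 + 77.3 + 3.43 = 96.43 kΩ.
R_{R2..R3} = 77.3 + 3.43 = 80.73 kΩ.
By the voltage-divider rule, V = 32.9 × 80.73/96.43 = 27.54 V.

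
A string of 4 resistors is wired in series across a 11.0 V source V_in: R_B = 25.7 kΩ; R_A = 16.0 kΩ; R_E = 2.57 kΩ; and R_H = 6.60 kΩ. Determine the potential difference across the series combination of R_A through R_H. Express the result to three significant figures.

V ≈ 5.44 V

Series total: ΣR = 25.7 + 16.0 + 2.57 + 6.60 = 50.87 kΩ.
R_{R_A..R_H} = 16.0 + 2.57 + 6.60 = 25.17 kΩ.
By the voltage-divider rule, V = 11.0 × 25.17/50.87 = 5.443 V.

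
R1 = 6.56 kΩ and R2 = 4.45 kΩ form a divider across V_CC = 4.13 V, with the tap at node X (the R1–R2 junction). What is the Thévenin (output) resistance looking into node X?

R_th ≈ 2.65 kΩ

Looking into X with the source shorted: R_th = R1·R2/(R1+R2) = 6.560 × 4.45/11.01 = 2.651 kΩ.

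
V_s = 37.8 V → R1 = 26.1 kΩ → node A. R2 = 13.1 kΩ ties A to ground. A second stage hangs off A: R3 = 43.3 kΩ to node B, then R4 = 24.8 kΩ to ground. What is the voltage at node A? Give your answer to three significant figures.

V_A ≈ 11.2 V

Looking into the second stage from A: R3 + R4 = 68.10 kΩ appears in parallel with R2.
R2 ‖ (R3+R4) = 10.99 kΩ.
So V_A = 37.8 × 0.2962 = 11.20 V.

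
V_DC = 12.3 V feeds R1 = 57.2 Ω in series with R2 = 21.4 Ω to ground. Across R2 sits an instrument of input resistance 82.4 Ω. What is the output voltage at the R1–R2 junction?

V_out ≈ 2.82 V

First combine the lower leg with the load: R2 ‖ R_L = 16.99 Ω.
Now apply the divider: V_out = 12.3 × 0.2290 = 2.817 V.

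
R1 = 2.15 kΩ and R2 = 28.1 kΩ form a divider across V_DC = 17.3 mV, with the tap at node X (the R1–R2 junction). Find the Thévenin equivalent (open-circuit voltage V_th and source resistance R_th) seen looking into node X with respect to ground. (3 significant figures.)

V_th ≈ 16.1 mV, R_th ≈ 2.00 kΩ

With X open, the divider is unloaded: V_th = 17.3 × 28.1/30.25 = 16.07 mV.
Looking into X with the source shorted: R_th = R1·R2/(R1+R2) = 2.150 × 28.1/30.25 = 1.997 kΩ.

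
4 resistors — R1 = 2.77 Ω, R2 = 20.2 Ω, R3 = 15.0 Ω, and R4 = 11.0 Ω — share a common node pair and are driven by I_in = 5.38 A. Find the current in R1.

I ≈ 3.42 A

ΣG = 1/2.77 + 1/20.2 + 1/15.0 + 1/11.0 = 0.5681.
By the current-divider rule, I = I_in · G_k/ΣG = 5.38 × 0.6355 = 3.419 A.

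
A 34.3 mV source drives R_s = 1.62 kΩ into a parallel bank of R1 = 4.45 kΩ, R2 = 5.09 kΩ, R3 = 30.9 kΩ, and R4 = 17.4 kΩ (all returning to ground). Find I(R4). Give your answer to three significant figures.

Parallel bank: R_p = 1/(1/4.45 + 1/5.09 + 1/30.9 + 1/17.4) = 1.957 kΩ.
V_A = 34.3 × 1.957/3.577 = 18.77 mV.
Branch current I = V_A/R4 = 18.77/17.4 = 1.078 µA.
(Check via current divider: I_total = 9.589 µA; share G_k/ΣG = 0.1125 → same result.)

I ≈ 1.08 µA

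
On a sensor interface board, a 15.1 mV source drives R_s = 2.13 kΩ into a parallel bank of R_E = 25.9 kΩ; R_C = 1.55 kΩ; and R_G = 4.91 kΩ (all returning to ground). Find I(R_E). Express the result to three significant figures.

Combine the parallel branches: R_p = (1/25.9 + 1/1.55 + 1/4.91)⁻¹ = 1.127 kΩ.
V_A by voltage divider: V_A = 15.1 × 1.127/(2.13 + 1.127) = 5.224 mV.
Branch current I = V_A/R_E = 5.224/25.9 = 0.2017 µA.

I ≈ 0.202 µA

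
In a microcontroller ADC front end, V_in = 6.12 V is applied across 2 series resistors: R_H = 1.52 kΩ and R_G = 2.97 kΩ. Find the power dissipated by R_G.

Series current I = V_in/ΣR = 6.12/4.490 = 1.363 mA.
P(R_G) = I²·R_G = (1.363)² × 2.97 = 5.518 mW.

P ≈ 5.52 mW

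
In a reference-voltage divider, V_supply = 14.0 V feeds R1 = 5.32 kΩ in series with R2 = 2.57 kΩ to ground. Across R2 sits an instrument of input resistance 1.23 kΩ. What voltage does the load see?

V_out ≈ 1.89 V

The load sits in parallel with R2, giving an effective lower resistance R2' = R2·R_L/(R2+R_L) = 0.8319 kΩ.
Voltage divider with the loaded lower leg: V_out = 14.0 × 0.8319/(5.32 + 0.8319) = 14.0 × 0.1352 = 1.893 V.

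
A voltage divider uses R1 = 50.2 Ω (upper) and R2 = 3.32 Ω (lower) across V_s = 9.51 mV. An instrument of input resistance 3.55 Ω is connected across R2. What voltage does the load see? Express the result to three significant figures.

V_out ≈ 0.314 mV

The load sits in parallel with R2, giving an effective lower resistance R2' = R2·R_L/(R2+R_L) = 1.716 Ω.
Voltage divider with the loaded lower leg: V_out = 9.51 × 1.716/(50.2 + 1.716) = 9.51 × 0.03305 = 0.3143 mV.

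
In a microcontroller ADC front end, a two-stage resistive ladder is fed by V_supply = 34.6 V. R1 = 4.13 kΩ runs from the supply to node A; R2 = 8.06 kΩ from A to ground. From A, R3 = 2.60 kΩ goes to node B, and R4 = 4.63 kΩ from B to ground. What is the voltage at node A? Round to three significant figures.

Node A sees R2 in parallel with the series input of stage 2, R3 + R4 = 7.230 kΩ.
R2 ‖ (R3+R4) = 3.811 kΩ.
So V_A = 34.6 × 0.4799 = 16.61 V.

V_A ≈ 16.6 V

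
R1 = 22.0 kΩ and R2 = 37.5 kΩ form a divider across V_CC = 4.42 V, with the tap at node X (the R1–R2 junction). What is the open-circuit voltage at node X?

Open-circuit (no load on X): V_th = V_CC · R2/(R1 + R2) = 4.42 × 37.5/(22.00 + 37.5) = 2.786 V.

V_th ≈ 2.79 V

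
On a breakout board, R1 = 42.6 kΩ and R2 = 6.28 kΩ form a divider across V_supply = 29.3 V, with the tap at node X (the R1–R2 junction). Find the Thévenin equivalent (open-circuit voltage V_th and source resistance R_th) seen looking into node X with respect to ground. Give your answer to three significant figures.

With X open, the divider is unloaded: V_th = 29.3 × 6.28/48.88 = 3.764 V.
Zeroing V_supply shorts the top of R1 to ground, so R_th = R1 ‖ R2 = 5.473 kΩ.

V_th ≈ 3.76 V, R_th ≈ 5.47 kΩ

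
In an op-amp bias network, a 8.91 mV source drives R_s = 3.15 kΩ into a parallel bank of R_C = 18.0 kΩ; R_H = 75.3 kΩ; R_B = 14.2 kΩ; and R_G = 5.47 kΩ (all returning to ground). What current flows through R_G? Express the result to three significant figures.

I ≈ 0.809 µA

Combine the parallel branches: R_p = (1/18.0 + 1/75.3 + 1/14.2 + 1/5.47)⁻¹ = 3.105 kΩ.
V_A by voltage divider: V_A = 8.91 × 3.105/(3.15 + 3.105) = 4.423 mV.
I(R_G) = V_A / R_G = 4.423/5.47 = 0.8086 µA.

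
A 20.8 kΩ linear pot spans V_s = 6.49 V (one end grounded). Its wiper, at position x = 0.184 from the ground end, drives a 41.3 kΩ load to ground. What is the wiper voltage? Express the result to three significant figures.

V_out ≈ 1.11 V

Split the track: R_lower = x·R_p = 3.827 kΩ, R_upper = (1−x)·R_p = 16.97 kΩ.
R_L loads the lower segment: effective lower R = 3.503 kΩ.
V_out = 6.49 × 3.503/(16.97 + 3.503) = 1.110 V.
(Unloaded: V_out = x·V_s = 1.19 V.)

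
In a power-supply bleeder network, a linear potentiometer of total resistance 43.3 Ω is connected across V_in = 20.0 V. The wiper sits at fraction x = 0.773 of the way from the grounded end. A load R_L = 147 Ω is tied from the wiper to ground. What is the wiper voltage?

V_out ≈ 14.7 V

Split the track: R_lower = x·R_p = 33.47 Ω, R_upper = (1−x)·R_p = 9.829 Ω.
Lower segment in parallel with the load: 33.47 ‖ 147 = 27.26 Ω.
V_out = 20.0 × 27.26/(9.829 + 27.26) = 14.70 V.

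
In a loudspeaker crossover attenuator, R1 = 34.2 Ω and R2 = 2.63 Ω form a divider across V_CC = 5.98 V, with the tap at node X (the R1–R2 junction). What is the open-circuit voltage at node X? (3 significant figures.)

V_th is the unloaded tap voltage: V_CC · R2/(R1+R2) = 5.98 × 0.07141 = 0.4270 V.

V_th ≈ 0.427 V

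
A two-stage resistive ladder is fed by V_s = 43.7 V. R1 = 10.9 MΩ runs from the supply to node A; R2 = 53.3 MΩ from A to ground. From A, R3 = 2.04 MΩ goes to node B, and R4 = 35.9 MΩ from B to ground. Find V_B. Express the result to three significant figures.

V_B ≈ 27.7 V

The second stage (R3 + R4 = 37.94 MΩ) loads node A in parallel with R2.
Effective lower resistance at A: R2 ‖ 37.94 = 22.16 MΩ.
First divider: V_A = V_s · 22.16/(10.9 + 22.16) = 29.29 V.
V_B = V_A × 0.9462 = 27.72 V.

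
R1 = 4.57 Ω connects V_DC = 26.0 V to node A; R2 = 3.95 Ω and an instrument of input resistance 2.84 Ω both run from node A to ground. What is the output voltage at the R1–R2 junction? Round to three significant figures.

R2 ‖ R_L = (3.95 × 2.84)/(3.95 + 2.84) = 1.652 Ω.
Voltage divider with the loaded lower leg: V_out = 26.0 × 1.652/(4.57 + 1.652) = 26.0 × 0.2655 = 6.904 V.

V_out ≈ 6.90 V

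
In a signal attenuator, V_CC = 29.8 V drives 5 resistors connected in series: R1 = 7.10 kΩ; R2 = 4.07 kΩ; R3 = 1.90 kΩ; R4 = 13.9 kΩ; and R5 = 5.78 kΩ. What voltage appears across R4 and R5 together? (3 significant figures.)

V ≈ 17.9 V

Series total: ΣR = 7.10 + 4.07 + 1.90 + 13.9 + 5.78 = 32.75 kΩ.
R_{R4..R5} = 13.9 + 5.78 = 19.68 kΩ.
By the voltage-divider rule, V = 29.8 × 19.68/32.75 = 17.91 V.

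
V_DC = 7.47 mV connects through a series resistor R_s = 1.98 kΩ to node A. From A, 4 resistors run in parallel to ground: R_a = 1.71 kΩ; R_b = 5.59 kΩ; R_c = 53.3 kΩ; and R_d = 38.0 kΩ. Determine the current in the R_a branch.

I ≈ 1.68 µA

Combine the parallel branches: R_p = (1/1.71 + 1/5.59 + 1/53.3 + 1/38.0)⁻¹ = 1.236 kΩ.
V_A by voltage divider: V_A = 7.47 × 1.236/(1.98 + 1.236) = 2.872 mV.
Branch current I = V_A/R_a = 2.872/1.71 = 1.679 µA.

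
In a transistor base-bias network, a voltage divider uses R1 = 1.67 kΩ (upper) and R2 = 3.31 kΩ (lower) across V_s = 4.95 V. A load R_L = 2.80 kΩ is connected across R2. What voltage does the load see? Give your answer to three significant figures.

R2 ‖ R_L = (3.31 × 2.80)/(3.31 + 2.80) = 1.517 kΩ.
Voltage divider with the loaded lower leg: V_out = 4.95 × 1.517/(1.67 + 1.517) = 4.95 × 0.4760 = 2.356 V.

V_out ≈ 2.36 V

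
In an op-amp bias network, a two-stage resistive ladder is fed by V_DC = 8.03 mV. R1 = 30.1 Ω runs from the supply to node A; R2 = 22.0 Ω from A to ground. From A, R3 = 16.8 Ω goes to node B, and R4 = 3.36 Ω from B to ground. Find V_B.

V_B ≈ 0.347 mV

Looking into the second stage from A: R3 + R4 = 20.16 Ω appears in parallel with R2.
Effective lower resistance at A: R2 ‖ 20.16 = 10.52 Ω.
First divider: V_A = V_DC · 10.52/(30.1 + 10.52) = 2.080 mV.
Then the unloaded second divider: V_B = V_A × R4/(R3+R4) = 2.080 × 0.1667 = 0.3466 mV.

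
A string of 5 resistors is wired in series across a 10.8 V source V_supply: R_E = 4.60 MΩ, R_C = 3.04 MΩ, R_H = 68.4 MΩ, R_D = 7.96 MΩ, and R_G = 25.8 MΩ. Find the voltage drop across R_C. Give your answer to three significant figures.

ΣR = 4.60 + 3.04 + 68.4 + 7.96 + 25.8 = 109.8 MΩ.
By the voltage-divider rule, V = 10.8 × 3.040/109.8 = 0.2990 V.

V ≈ 0.299 V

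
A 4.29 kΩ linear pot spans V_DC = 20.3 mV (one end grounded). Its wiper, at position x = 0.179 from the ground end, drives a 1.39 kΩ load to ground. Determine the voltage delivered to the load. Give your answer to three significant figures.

V_out ≈ 2.50 mV

The pot divides into 3.522 kΩ above the wiper and 0.7679 kΩ below.
R_L loads the lower segment: effective lower R = 0.4946 kΩ.
Then V_out = V_DC · 0.4946/(3.522 + 0.4946) = 2.500 mV.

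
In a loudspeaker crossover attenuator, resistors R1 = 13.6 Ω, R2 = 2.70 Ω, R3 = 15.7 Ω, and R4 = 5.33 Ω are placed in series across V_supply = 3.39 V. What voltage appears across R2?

ΣR = 13.6 + 2.70 + 15.7 + 5.33 = 37.33 Ω.
By the voltage-divider rule, V = 3.39 × 2.700/37.33 = 0.2452 V.

V ≈ 0.245 V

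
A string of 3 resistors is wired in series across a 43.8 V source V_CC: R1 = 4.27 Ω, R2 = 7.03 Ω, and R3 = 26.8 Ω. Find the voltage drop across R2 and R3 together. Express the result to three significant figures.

V ≈ 38.9 V

Total series resistance ΣR = 4.27 + 7.03 + 26.8 = 38.10 Ω.
R_{R2..R3} = 7.03 + 26.8 = 33.83 Ω.
V = V_CC · R/ΣR = 43.8 × 0.8879 = 38.89 V.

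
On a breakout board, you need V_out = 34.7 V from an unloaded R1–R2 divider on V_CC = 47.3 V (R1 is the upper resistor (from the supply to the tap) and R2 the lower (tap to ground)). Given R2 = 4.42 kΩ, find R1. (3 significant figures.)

The divider ratio is R2/(R1+R2) = 34.7/47.3 = 0.7336.
Rearranging, R1 = R2·(1−k)/k = 4.42 × 0.3631 = 1.605 kΩ.

R1 ≈ 1.60 kΩ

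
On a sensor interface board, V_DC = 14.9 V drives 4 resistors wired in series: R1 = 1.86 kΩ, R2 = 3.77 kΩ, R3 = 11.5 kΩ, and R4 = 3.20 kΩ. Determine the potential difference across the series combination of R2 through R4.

Series total: ΣR = 1.86 + 3.77 + 11.5 + 3.20 = 20.33 kΩ.
R_{R2..R4} = 3.77 + 11.5 + 3.20 = 18.47 kΩ.
By the voltage-divider rule, V = 14.9 × 18.47/20.33 = 13.54 V.

V ≈ 13.5 V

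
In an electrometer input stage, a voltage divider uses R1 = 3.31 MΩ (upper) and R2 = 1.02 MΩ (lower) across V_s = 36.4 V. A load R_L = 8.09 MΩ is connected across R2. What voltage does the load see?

V_out ≈ 7.82 V

First combine the lower leg with the load: R2 ‖ R_L = 0.9058 MΩ.
Now apply the divider: V_out = 36.4 × 0.2149 = 7.821 V.
(Unloaded it would be 8.57 V; the load pulls it down.)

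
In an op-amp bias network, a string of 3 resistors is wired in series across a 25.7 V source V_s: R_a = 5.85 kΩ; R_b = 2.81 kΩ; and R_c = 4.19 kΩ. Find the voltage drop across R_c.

Series total: ΣR = 5.85 + 2.81 + 4.19 = 12.85 kΩ.
By the voltage-divider rule, V = 25.7 × 4.190/12.85 = 8.380 V.

V ≈ 8.38 V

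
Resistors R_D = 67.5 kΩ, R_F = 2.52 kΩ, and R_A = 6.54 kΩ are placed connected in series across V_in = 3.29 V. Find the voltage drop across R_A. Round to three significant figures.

V ≈ 0.281 V

Series total: ΣR = 67.5 + 2.52 + 6.54 = 76.56 kΩ.
Voltage divider: V = V_in · (6.540 / 76.56) = 3.29 × 0.08542 = 0.2810 V.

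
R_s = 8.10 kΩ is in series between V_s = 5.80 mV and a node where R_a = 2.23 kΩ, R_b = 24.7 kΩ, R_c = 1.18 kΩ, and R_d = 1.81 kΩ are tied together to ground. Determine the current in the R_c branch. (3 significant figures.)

I ≈ 0.302 µA

Equivalent of the parallel group: R_p = 0.5294 kΩ.
V_A = 5.80 × 0.5294/8.629 = 0.3558 mV.
Branch current I = V_A/R_c = 0.3558/1.18 = 0.3016 µA.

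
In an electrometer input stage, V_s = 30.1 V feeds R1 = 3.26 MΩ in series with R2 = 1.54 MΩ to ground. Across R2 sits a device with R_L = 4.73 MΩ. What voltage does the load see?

The load sits in parallel with R2, giving an effective lower resistance R2' = R2·R_L/(R2+R_L) = 1.162 MΩ.
Now apply the divider: V_out = 30.1 × 0.2627 = 7.908 V.

V_out ≈ 7.91 V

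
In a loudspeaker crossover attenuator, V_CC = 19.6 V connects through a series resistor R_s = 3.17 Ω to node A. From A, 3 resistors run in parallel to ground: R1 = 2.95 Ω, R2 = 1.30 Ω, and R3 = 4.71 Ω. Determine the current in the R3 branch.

Equivalent of the parallel group: R_p = 0.7573 Ω.
V_A by voltage divider: V_A = 19.6 × 0.7573/(3.17 + 0.7573) = 3.779 V.
Branch current I = V_A/R3 = 3.779/4.71 = 0.8024 A.

I ≈ 0.802 A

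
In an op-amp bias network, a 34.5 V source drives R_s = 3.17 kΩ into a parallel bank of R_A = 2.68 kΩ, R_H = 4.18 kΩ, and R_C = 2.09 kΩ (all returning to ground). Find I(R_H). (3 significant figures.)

I ≈ 1.85 mA

Parallel bank: R_p = 1/(1/2.68 + 1/4.18 + 1/2.09) = 0.9167 kΩ.
V_A = 34.5 × 0.9167/4.087 = 7.739 V.
I(R_H) = V_A / R_H = 7.739/4.18 = 1.851 mA.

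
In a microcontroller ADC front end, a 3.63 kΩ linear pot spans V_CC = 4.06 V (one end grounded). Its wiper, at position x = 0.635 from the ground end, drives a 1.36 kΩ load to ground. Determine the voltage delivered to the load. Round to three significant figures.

V_out ≈ 1.59 V

The pot divides into 1.325 kΩ above the wiper and 2.305 kΩ below.
Lower segment in parallel with the load: 2.305 ‖ 1.36 = 0.8553 kΩ.
Then V_out = V_CC · 0.8553/(1.325 + 0.8553) = 1.593 V.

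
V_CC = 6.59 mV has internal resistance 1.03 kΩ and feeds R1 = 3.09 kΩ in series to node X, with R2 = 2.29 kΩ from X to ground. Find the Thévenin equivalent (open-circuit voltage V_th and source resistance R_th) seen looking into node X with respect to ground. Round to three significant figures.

R1' = 1.03 + 3.09 = 4.120 kΩ (source resistance + R1).
V_th is the unloaded tap voltage: V_CC · R2/(R1'+R2) = 6.59 × 0.3573 = 2.354 mV.
Looking into X with the source shorted: R_th = R1'·R2/(R1'+R2) = 4.120 × 2.29/6.410 = 1.472 kΩ.

V_th ≈ 2.35 mV, R_th ≈ 1.47 kΩ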